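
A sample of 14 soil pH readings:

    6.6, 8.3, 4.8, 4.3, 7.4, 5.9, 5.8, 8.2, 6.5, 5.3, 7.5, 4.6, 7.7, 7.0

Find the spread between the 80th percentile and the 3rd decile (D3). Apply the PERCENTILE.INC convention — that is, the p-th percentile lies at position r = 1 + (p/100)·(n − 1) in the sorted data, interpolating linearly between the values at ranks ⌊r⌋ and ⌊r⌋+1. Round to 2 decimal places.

Sorted: 4.3, 4.6, 4.8, 5.3, 5.8, 5.9, 6.5, 6.6, 7.0, 7.4, 7.5, 7.7, 8.2, 8.3.
n = 14.
P30: r = 4.9; ranks 4–5 are 5.3, 5.8; interpolating gives 5.75.
P80: r = 11.4; ranks 11–12 are 7.5, 7.7; interpolating gives 7.58.
Difference: 7.58 − 5.75 = 1.83.

1.83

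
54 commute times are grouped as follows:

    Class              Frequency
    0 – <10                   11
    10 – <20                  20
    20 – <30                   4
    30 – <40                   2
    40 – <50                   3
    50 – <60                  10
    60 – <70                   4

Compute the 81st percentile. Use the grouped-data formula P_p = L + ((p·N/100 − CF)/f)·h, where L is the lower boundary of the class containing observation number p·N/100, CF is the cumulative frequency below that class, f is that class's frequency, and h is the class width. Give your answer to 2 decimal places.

53.74

N = 54; target position k = 81/100 · 54 = 43.74.
Cumulative frequencies: 11, 31, 35, 37, 40, 50, 54.
Observation 43.74 falls in the class 50 – <60.
L = 50, CF = 40, f = 10, h = 10.
P81 = 50 + ((43.74 − 40)/10)·10 = 50 + 3.74 = 53.74.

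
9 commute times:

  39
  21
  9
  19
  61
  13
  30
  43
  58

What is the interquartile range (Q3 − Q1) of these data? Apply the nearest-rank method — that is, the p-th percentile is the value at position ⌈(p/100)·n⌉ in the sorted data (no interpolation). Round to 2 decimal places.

Sorted: 9, 13, 19, 21, 30, 39, 43, 58, 61.
n = 9.
P25: rank ⌈25/100·9⌉ = 3 → 19.
P75: rank ⌈75/100·9⌉ = 7 → 43.
Difference: 43 − 19 = 24.

24.00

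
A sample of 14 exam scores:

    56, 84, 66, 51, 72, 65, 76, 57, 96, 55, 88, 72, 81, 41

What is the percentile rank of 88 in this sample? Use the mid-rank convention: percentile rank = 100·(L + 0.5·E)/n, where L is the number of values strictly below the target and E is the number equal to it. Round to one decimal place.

Sorted: 41, 51, 55, 56, 57, 65, 66, 72, 72, 76, 81, 84, 88, 96.
Count below 88: L = 12; count equal: E = 1; n = 14.
Percentile rank = 100·(12 + 0.5·1)/14 = 100·12.5/14 = 89.29.

89.3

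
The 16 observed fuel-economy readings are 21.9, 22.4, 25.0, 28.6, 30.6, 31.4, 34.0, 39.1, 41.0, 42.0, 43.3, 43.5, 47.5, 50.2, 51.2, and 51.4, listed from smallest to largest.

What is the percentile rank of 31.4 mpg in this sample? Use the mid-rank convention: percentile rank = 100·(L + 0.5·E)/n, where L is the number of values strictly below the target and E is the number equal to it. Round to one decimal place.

34.4

Count below 31.4: L = 5; count equal: E = 1; n = 16.
Percentile rank = 100·(5 + 0.5·1)/16 = 100·5.5/16 = 34.38.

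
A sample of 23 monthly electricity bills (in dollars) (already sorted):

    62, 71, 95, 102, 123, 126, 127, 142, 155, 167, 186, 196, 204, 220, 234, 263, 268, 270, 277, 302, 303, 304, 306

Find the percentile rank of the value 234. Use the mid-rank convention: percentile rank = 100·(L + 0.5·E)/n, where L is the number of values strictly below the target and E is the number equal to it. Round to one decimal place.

Count below 234: L = 14; count equal: E = 1; n = 23.
Percentile rank = 100·(14 + 0.5·1)/23 = 100·14.5/23 = 63.04.

63.0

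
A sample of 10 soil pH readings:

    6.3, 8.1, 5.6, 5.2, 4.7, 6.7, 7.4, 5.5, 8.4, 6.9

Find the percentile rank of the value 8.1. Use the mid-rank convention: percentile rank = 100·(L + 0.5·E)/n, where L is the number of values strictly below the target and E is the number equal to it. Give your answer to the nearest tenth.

Sorted: 4.7, 5.2, 5.5, 5.6, 6.3, 6.7, 6.9, 7.4, 8.1, 8.4.
Count below 8.1: L = 8; count equal: E = 1; n = 10.
Percentile rank = 100·(8 + 0.5·1)/10 = 100·8.5/10 = 85.

85.0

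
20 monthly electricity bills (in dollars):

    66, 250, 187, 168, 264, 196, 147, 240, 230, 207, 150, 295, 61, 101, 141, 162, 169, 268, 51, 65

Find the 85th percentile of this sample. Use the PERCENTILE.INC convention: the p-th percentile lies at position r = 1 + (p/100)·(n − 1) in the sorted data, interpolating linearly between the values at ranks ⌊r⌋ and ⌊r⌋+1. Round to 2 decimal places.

252.10

Sorted: 51, 61, 65, 66, 101, 141, 147, 150, 162, 168, 169, 187, 196, 207, 230, 240, 250, 264, 268, 295.
n = 20.
r = 1 + (85/100)·(20 − 1) = 1 + 16.15 = 17.15.
Rank 17 is 250 and rank 18 is 264.
Interpolate: 250 + 0.15·(264 − 250) = 250 + 0.15·14 = 252.1.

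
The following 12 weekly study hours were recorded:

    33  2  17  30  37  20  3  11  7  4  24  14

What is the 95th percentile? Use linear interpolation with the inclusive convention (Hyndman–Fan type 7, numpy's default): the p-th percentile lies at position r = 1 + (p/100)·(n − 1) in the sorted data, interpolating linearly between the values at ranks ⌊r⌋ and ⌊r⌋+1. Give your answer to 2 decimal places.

34.80

Sorted: 2, 3, 4, 7, 11, 14, 17, 20, 24, 30, 33, 37.
n = 12.
r = 1 + (95/100)·(12 − 1) = 1 + 10.45 = 11.45.
Rank 11 is 33 and rank 12 is 37.
Interpolate: 33 + 0.45·(37 − 33) = 33 + 0.45·4 = 34.8.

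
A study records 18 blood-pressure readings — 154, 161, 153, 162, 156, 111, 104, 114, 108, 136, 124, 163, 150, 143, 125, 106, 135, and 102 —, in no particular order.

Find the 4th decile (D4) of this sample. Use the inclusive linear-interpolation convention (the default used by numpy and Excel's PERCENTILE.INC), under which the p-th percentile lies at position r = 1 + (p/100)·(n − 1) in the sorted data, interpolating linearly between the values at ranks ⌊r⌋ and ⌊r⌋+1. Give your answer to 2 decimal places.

124.80

Sorted: 102, 104, 106, 108, 111, 114, 124, 125, 135, 136, 143, 150, 153, 154, 156, 161, 162, 163.
n = 18.
r = 1 + (40/100)·(18 − 1) = 1 + 6.8 = 7.8.
Rank 7 is 124 and rank 8 is 125.
Interpolate: 124 + 0.8·(125 − 124) = 124 + 0.8·1 = 124.8.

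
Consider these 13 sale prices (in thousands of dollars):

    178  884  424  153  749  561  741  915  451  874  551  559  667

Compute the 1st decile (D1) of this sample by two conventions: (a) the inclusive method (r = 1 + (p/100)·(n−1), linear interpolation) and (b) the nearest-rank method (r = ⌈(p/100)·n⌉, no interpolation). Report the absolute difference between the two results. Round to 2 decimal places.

49.20

Sorted: 153, 178, 424, 451, 551, 559, 561, 667, 741, 749, 874, 884, 915.
n = 13.
(a) r = 2.2; between ranks 2 (178) and 3 (424): 227.2.
(b) the nearest-rank method: rank 2 → 178.
|227.2 − 178| = 49.2.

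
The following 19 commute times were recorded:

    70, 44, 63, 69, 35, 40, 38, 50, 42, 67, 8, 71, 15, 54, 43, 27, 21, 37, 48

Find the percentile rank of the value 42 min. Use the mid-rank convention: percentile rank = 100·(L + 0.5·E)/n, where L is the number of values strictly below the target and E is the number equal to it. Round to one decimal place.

Sorted: 8, 15, 21, 27, 35, 37, 38, 40, 42, 43, 44, 48, 50, 54, 63, 67, 69, 70, 71.
Count below 42: L = 8; count equal: E = 1; n = 19.
Percentile rank = 100·(8 + 0.5·1)/19 = 100·8.5/19 = 44.74.

44.7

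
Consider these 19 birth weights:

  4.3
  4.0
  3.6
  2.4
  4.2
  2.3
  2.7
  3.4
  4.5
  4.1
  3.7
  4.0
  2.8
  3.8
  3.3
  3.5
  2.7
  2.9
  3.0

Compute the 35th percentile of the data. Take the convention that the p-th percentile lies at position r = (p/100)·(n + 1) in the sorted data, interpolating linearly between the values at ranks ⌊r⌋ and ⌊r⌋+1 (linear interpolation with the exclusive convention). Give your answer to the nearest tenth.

Sorted: 2.3, 2.4, 2.7, 2.7, 2.8, 2.9, 3.0, 3.3, 3.4, 3.5, 3.6, 3.7, 3.8, 4.0, 4.0, 4.1, 4.2, 4.3, 4.5.
n = 19.
r = (35/100)·(19 + 1) = 7.
r is an integer, so P35 is the value at rank 7: 3.0.

3.0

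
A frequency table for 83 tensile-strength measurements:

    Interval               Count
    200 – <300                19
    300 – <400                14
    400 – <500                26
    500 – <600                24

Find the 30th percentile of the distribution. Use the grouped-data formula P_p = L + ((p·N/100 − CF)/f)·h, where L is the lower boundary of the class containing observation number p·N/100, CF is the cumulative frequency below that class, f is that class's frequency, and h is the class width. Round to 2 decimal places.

342.14

N = 83; target position k = 30/100 · 83 = 24.9.
Cumulative frequencies: 19, 33, 59, 83.
Observation 24.9 falls in the class 300 – <400.
L = 300, CF = 19, f = 14, h = 100.
P30 = 300 + ((24.9 − 19)/14)·100 = 300 + 42.1429 = 342.143.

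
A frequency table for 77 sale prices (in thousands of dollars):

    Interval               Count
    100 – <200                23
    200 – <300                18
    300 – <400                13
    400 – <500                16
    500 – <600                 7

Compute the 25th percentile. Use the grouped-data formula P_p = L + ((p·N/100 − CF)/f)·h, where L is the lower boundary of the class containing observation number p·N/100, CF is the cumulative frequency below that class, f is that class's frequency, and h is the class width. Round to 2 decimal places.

N = 77; target position k = 25/100 · 77 = 19.25.
Cumulative frequencies: 23, 41, 54, 70, 77.
Observation 19.25 falls in the class 100 – <200.
L = 100, CF = 0, f = 23, h = 100.
P25 = 100 + ((19.25 − 0)/23)·100 = 100 + 83.6957 = 183.696.

183.70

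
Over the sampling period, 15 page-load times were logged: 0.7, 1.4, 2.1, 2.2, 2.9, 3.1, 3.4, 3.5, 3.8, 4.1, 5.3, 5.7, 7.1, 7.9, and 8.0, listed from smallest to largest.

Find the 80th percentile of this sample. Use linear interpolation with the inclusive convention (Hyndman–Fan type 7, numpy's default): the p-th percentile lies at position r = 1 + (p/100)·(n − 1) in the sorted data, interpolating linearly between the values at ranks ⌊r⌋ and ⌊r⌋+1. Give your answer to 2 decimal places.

5.98

n = 15.
r = 1 + (80/100)·(15 − 1) = 1 + 11.2 = 12.2.
Rank 12 is 5.7 and rank 13 is 7.1.
Interpolate: 5.7 + 0.2·(7.1 − 5.7) = 5.7 + 0.2·1.4 = 5.98.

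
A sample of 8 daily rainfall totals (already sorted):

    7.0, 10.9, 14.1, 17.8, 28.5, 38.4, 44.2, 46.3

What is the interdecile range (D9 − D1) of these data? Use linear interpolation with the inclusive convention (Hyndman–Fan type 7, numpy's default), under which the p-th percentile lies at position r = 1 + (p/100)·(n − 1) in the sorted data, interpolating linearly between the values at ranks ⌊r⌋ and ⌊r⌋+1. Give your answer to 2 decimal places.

n = 8.
P10: r = 1.7; ranks 1–2 are 7.0, 10.9; interpolating gives 9.73.
P90: r = 7.3; ranks 7–8 are 44.2, 46.3; interpolating gives 44.83.
Difference: 44.83 − 9.73 = 35.1.

35.10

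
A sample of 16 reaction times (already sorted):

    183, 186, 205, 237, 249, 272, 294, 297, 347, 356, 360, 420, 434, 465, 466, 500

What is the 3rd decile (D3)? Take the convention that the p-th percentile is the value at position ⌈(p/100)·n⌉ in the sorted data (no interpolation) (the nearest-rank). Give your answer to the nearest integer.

n = 16.
Position = ⌈30/100 · 16⌉ = ⌈4.8⌉ = 5.
The value at rank 5 is 249.

249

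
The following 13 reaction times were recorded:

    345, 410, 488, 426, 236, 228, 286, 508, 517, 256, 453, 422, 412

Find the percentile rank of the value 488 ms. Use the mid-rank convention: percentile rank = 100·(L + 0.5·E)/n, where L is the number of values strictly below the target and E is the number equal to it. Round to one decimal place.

80.8

Sorted: 228, 236, 256, 286, 345, 410, 412, 422, 426, 453, 488, 508, 517.
Count below 488: L = 10; count equal: E = 1; n = 13.
Percentile rank = 100·(10 + 0.5·1)/13 = 100·10.5/13 = 80.77.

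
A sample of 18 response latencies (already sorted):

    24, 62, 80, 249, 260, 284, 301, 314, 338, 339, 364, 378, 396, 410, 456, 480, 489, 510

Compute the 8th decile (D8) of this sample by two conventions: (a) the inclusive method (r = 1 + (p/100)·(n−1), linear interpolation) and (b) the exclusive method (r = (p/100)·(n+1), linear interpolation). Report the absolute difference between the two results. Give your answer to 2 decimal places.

n = 18.
(a) r = 14.6; between ranks 14 (410) and 15 (456): 437.6.
(b) r = 15.2; between ranks 15 (456) and 16 (480): 460.8.
|437.6 − 460.8| = 23.2.

23.20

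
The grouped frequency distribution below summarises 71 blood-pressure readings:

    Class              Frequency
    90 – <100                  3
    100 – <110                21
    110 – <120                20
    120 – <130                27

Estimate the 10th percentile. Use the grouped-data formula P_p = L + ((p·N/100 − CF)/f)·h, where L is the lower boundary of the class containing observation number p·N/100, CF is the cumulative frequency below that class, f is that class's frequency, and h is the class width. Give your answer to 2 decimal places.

N = 71; target position k = 10/100 · 71 = 7.1.
Cumulative frequencies: 3, 24, 44, 71.
Observation 7.1 falls in the class 100 – <110.
L = 100, CF = 3, f = 21, h = 10.
P10 = 100 + ((7.1 − 3)/21)·10 = 100 + 1.95238 = 101.952.

101.95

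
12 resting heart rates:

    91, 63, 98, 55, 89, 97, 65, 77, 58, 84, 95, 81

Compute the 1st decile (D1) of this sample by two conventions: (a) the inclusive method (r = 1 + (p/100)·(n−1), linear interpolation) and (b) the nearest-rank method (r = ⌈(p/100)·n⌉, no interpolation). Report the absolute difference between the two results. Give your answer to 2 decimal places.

0.50

Sorted: 55, 58, 63, 65, 77, 81, 84, 89, 91, 95, 97, 98.
n = 12.
(a) r = 2.1; between ranks 2 (58) and 3 (63): 58.5.
(b) the nearest-rank method: rank 2 → 58.
|58.5 − 58| = 0.5.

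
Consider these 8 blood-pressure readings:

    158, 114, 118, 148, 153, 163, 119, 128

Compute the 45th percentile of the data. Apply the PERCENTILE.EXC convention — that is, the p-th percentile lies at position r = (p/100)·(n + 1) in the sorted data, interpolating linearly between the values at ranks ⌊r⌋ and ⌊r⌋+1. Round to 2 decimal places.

Sorted: 114, 118, 119, 128, 148, 153, 158, 163.
n = 8.
r = (45/100)·(8 + 1) = 4.05.
Rank 4 is 128 and rank 5 is 148.
Interpolate: 128 + 0.05·(148 − 128) = 128 + 0.05·20 = 129.

129.00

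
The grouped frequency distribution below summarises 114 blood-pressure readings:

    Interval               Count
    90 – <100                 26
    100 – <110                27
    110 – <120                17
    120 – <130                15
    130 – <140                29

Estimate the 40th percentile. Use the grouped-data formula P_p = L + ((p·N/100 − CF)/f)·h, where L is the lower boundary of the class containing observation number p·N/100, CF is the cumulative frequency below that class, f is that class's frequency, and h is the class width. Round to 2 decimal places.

N = 114; target position k = 40/100 · 114 = 45.6.
Cumulative frequencies: 26, 53, 70, 85, 114.
Observation 45.6 falls in the class 100 – <110.
L = 100, CF = 26, f = 27, h = 10.
P40 = 100 + ((45.6 − 26)/27)·10 = 100 + 7.25926 = 107.259.

107.26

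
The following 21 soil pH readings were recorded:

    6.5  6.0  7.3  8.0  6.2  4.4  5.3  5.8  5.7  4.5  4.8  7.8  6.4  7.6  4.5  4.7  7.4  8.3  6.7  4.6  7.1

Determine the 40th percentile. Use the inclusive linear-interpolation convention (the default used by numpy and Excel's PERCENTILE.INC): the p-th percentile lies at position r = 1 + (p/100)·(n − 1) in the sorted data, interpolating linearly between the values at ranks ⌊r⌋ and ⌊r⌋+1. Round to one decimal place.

Sorted: 4.4, 4.5, 4.5, 4.6, 4.7, 4.8, 5.3, 5.7, 5.8, 6.0, 6.2, 6.4, 6.5, 6.7, 7.1, 7.3, 7.4, 7.6, 7.8, 8.0, 8.3.
n = 21.
r = 1 + (40/100)·(21 − 1) = 1 + 8 = 9.
r is an integer, so P40 is the value at rank 9: 5.8.

5.8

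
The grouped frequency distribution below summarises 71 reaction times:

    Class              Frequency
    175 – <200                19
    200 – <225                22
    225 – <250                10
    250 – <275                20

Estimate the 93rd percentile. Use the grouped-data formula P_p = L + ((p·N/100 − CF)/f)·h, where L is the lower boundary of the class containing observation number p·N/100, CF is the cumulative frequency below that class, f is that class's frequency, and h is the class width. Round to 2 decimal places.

N = 71; target position k = 93/100 · 71 = 66.03.
Cumulative frequencies: 19, 41, 51, 71.
Observation 66.03 falls in the class 250 – <275.
L = 250, CF = 51, f = 20, h = 25.
P93 = 250 + ((66.03 − 51)/20)·25 = 250 + 18.7875 = 268.788.

268.79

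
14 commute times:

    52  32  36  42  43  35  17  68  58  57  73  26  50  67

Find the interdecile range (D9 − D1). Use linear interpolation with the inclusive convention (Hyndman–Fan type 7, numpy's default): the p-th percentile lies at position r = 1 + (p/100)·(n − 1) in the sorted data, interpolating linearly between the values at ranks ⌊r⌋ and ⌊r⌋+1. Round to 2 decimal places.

Sorted: 17, 26, 32, 35, 36, 42, 43, 50, 52, 57, 58, 67, 68, 73.
n = 14.
P10: r = 2.3; ranks 2–3 are 26, 32; interpolating gives 27.8.
P90: r = 12.7; ranks 12–13 are 67, 68; interpolating gives 67.7.
Difference: 67.7 − 27.8 = 39.9.

39.90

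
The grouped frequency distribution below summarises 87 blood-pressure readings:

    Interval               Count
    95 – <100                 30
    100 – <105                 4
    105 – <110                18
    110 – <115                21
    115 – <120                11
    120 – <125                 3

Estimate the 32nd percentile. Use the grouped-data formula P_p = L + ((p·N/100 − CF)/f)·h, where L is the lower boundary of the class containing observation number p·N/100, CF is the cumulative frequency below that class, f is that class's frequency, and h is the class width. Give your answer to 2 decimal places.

99.64

N = 87; target position k = 32/100 · 87 = 27.84.
Cumulative frequencies: 30, 34, 52, 73, 84, 87.
Observation 27.84 falls in the class 95 – <100.
L = 95, CF = 0, f = 30, h = 5.
P32 = 95 + ((27.84 − 0)/30)·5 = 95 + 4.64 = 99.64.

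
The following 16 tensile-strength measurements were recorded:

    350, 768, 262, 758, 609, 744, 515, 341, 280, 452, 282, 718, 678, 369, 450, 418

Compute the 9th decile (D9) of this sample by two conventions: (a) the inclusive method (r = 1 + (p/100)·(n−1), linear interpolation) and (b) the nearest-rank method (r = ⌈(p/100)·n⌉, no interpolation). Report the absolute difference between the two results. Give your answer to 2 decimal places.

7.00

Sorted: 262, 280, 282, 341, 350, 369, 418, 450, 452, 515, 609, 678, 718, 744, 758, 768.
n = 16.
(a) r = 14.5; between ranks 14 (744) and 15 (758): 751.
(b) the nearest-rank method: rank 15 → 758.
|751 − 758| = 7.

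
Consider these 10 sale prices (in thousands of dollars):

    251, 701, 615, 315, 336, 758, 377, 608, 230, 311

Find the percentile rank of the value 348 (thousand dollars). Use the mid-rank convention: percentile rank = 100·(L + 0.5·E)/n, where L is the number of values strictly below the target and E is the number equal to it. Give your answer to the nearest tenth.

Sorted: 230, 251, 311, 315, 336, 377, 608, 615, 701, 758.
Count below 348: L = 5; count equal: E = 0; n = 10.
Percentile rank = 100·(5 + 0.5·0)/10 = 100·5/10 = 50.

50.0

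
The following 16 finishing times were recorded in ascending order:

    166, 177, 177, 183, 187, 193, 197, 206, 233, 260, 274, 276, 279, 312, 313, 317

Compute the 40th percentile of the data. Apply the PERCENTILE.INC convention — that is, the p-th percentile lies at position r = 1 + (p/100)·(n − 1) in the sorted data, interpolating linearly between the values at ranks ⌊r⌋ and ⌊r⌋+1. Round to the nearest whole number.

n = 16.
r = 1 + (40/100)·(16 − 1) = 1 + 6 = 7.
r is an integer, so P40 is the value at rank 7: 197.

197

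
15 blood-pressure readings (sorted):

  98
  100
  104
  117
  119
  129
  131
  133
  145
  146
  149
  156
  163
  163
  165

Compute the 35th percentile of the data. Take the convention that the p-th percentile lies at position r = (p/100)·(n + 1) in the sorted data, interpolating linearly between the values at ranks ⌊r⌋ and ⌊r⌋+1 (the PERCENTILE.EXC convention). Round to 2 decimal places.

125.00

n = 15.
r = (35/100)·(15 + 1) = 5.6.
Rank 5 is 119 and rank 6 is 129.
Interpolate: 119 + 0.6·(129 − 119) = 119 + 0.6·10 = 125.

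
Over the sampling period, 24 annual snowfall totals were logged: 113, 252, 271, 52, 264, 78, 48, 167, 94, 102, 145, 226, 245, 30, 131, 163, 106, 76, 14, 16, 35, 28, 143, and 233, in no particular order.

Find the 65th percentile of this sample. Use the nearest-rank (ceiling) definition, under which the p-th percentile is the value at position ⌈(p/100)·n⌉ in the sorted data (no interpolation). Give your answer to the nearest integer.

Sorted: 14, 16, 28, 30, 35, 48, 52, 76, 78, 94, 102, 106, 113, 131, 143, 145, 163, 167, 226, 233, 245, 252, 264, 271.
n = 24.
Position = ⌈65/100 · 24⌉ = ⌈15.6⌉ = 16.
The value at rank 16 is 145.

145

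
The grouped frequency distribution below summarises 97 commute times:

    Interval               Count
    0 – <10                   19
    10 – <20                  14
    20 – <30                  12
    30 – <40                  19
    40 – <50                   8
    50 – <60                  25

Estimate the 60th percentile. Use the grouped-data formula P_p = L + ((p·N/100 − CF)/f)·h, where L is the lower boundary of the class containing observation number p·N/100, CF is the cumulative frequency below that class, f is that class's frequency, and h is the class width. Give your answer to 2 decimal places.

36.95

N = 97; target position k = 60/100 · 97 = 58.2.
Cumulative frequencies: 19, 33, 45, 64, 72, 97.
Observation 58.2 falls in the class 30 – <40.
L = 30, CF = 45, f = 19, h = 10.
P60 = 30 + ((58.2 − 45)/19)·10 = 30 + 6.94737 = 36.9474.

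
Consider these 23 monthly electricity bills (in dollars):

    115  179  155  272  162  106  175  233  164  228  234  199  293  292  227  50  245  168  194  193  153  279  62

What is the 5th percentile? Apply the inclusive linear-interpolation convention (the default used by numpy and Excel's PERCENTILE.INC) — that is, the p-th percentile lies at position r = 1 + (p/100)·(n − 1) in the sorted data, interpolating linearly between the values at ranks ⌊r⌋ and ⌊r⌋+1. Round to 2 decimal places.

66.40

Sorted: 50, 62, 106, 115, 153, 155, 162, 164, 168, 175, 179, 193, 194, 199, 227, 228, 233, 234, 245, 272, 279, 292, 293.
n = 23.
r = 1 + (5/100)·(23 − 1) = 1 + 1.1 = 2.1.
Rank 2 is 62 and rank 3 is 106.
Interpolate: 62 + 0.1·(106 − 62) = 62 + 0.1·44 = 66.4.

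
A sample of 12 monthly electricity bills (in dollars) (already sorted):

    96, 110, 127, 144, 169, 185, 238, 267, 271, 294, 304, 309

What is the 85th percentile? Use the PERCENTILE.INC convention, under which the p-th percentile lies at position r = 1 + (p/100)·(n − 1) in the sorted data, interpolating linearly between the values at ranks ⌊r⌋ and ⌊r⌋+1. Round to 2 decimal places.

297.50

n = 12.
r = 1 + (85/100)·(12 − 1) = 1 + 9.35 = 10.35.
Rank 10 is 294 and rank 11 is 304.
Interpolate: 294 + 0.35·(304 − 294) = 294 + 0.35·10 = 297.5.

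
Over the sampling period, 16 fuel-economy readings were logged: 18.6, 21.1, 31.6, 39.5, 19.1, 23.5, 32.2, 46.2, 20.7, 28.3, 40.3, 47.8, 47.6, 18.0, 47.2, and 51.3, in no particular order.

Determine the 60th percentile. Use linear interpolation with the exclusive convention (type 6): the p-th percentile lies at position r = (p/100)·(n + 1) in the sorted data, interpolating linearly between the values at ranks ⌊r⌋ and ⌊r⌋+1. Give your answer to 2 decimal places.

39.66

Sorted: 18.0, 18.6, 19.1, 20.7, 21.1, 23.5, 28.3, 31.6, 32.2, 39.5, 40.3, 46.2, 47.2, 47.6, 47.8, 51.3.
n = 16.
r = (60/100)·(16 + 1) = 10.2.
Rank 10 is 39.5 and rank 11 is 40.3.
Interpolate: 39.5 + 0.2·(40.3 − 39.5) = 39.5 + 0.2·0.8 = 39.66.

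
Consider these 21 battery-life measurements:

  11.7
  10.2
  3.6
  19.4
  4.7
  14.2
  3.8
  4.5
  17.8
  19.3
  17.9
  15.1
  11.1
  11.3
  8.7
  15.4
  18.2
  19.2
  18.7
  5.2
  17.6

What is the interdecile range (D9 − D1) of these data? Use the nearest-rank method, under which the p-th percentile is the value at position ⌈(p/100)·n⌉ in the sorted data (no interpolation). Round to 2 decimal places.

14.70

Sorted: 3.6, 3.8, 4.5, 4.7, 5.2, 8.7, 10.2, 11.1, 11.3, 11.7, 14.2, 15.1, 15.4, 17.6, 17.8, 17.9, 18.2, 18.7, 19.2, 19.3, 19.4.
n = 21.
P10: rank ⌈10/100·21⌉ = 3 → 4.5.
P90: rank ⌈90/100·21⌉ = 19 → 19.2.
Difference: 19.2 − 4.5 = 14.7.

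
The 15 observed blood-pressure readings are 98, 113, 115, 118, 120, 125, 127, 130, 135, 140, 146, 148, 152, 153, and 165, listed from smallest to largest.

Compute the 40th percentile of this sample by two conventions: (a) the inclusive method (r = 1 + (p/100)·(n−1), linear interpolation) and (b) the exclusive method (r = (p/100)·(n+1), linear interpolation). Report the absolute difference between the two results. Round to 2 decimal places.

0.40

n = 15.
(a) r = 6.6; between ranks 6 (125) and 7 (127): 126.2.
(b) r = 6.4; between ranks 6 (125) and 7 (127): 125.8.
|126.2 − 125.8| = 0.4.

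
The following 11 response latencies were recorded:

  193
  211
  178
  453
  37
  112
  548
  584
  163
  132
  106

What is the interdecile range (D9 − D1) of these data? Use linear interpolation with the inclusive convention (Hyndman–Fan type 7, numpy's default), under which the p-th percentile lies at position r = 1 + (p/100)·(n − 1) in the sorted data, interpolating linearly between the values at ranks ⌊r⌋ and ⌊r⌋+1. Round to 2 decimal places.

442.00

Sorted: 37, 106, 112, 132, 163, 178, 193, 211, 453, 548, 584.
n = 11.
P10: r = 2 (integer) → 106.
P90: r = 10 (integer) → 548.
Difference: 548 − 106 = 442.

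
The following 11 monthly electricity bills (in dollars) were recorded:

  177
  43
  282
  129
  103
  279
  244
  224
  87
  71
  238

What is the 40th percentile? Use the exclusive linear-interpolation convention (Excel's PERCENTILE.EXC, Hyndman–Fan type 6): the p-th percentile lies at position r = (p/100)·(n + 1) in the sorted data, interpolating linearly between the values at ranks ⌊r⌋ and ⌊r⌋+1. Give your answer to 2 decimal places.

123.80

Sorted: 43, 71, 87, 103, 129, 177, 224, 238, 244, 279, 282.
n = 11.
r = (40/100)·(11 + 1) = 4.8.
Rank 4 is 103 and rank 5 is 129.
Interpolate: 103 + 0.8·(129 − 103) = 103 + 0.8·26 = 123.8.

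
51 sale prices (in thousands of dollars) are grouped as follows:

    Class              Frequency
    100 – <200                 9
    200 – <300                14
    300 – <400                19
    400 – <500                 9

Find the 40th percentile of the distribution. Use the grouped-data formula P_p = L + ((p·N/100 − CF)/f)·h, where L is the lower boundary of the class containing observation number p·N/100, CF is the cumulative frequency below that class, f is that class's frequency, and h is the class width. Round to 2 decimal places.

N = 51; target position k = 40/100 · 51 = 20.4.
Cumulative frequencies: 9, 23, 42, 51.
Observation 20.4 falls in the class 200 – <300.
L = 200, CF = 9, f = 14, h = 100.
P40 = 200 + ((20.4 − 9)/14)·100 = 200 + 81.4286 = 281.429.

281.43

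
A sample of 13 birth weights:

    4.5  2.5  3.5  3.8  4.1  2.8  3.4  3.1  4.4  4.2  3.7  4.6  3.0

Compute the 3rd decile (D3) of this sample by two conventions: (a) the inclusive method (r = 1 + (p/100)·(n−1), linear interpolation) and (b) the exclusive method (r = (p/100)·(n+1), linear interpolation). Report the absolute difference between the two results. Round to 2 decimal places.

0.12

Sorted: 2.5, 2.8, 3.0, 3.1, 3.4, 3.5, 3.7, 3.8, 4.1, 4.2, 4.4, 4.5, 4.6.
n = 13.
(a) r = 4.6; between ranks 4 (3.1) and 5 (3.4): 3.28.
(b) r = 4.2; between ranks 4 (3.1) and 5 (3.4): 3.16.
|3.28 − 3.16| = 0.12.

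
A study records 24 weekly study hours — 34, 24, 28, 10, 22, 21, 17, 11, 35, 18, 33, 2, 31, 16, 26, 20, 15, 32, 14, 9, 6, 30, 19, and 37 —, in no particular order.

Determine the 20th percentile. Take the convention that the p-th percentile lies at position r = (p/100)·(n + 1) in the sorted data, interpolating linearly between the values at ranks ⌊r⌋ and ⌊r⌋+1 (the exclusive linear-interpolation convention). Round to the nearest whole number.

11

Sorted: 2, 6, 9, 10, 11, 14, 15, 16, 17, 18, 19, 20, 21, 22, 24, 26, 28, 30, 31, 32, 33, 34, 35, 37.
n = 24.
r = (20/100)·(24 + 1) = 5.
r is an integer, so P20 is the value at rank 5: 11.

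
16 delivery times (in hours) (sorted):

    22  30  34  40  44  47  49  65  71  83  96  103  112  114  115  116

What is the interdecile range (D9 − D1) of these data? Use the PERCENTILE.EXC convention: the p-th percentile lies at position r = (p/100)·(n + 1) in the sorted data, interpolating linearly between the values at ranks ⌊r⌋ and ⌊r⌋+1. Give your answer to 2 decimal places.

n = 16.
P10: r = 1.7; ranks 1–2 are 22, 30; interpolating gives 27.6.
P90: r = 15.3; ranks 15–16 are 115, 116; interpolating gives 115.3.
Difference: 115.3 − 27.6 = 87.7.

87.70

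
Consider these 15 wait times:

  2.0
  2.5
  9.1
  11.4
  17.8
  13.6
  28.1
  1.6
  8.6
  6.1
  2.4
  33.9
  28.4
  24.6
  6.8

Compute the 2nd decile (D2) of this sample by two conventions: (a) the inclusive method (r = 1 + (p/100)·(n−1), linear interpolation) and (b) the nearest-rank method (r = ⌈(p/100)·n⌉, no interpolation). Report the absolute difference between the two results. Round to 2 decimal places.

Sorted: 1.6, 2.0, 2.4, 2.5, 6.1, 6.8, 8.6, 9.1, 11.4, 13.6, 17.8, 24.6, 28.1, 28.4, 33.9.
n = 15.
(a) r = 3.8; between ranks 3 (2.4) and 4 (2.5): 2.48.
(b) the nearest-rank method: rank 3 → 2.4.
|2.48 − 2.4| = 0.08.

0.08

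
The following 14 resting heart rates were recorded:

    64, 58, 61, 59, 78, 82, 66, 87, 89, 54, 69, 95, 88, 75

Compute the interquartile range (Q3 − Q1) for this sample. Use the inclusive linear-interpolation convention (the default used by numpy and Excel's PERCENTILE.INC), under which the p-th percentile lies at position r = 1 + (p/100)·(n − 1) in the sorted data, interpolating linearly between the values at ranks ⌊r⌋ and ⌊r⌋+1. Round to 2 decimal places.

Sorted: 54, 58, 59, 61, 64, 66, 69, 75, 78, 82, 87, 88, 89, 95.
n = 14.
P25: r = 4.25; ranks 4–5 are 61, 64; interpolating gives 61.75.
P75: r = 10.75; ranks 10–11 are 82, 87; interpolating gives 85.75.
Difference: 85.75 − 61.75 = 24.

24.00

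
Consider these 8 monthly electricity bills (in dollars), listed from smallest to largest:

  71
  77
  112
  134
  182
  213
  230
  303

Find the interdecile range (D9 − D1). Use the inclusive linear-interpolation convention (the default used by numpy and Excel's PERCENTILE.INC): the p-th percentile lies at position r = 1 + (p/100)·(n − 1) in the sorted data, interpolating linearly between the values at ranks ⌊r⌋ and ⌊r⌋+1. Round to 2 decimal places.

176.70

n = 8.
P10: r = 1.7; ranks 1–2 are 71, 77; interpolating gives 75.2.
P90: r = 7.3; ranks 7–8 are 230, 303; interpolating gives 251.9.
Difference: 251.9 − 75.2 = 176.7.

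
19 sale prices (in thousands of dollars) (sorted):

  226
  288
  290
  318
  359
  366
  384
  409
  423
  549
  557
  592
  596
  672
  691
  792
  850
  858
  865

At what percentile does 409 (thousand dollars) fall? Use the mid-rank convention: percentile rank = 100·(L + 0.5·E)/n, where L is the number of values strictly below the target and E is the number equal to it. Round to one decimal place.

Count below 409: L = 7; count equal: E = 1; n = 19.
Percentile rank = 100·(7 + 0.5·1)/19 = 100·7.5/19 = 39.47.

39.5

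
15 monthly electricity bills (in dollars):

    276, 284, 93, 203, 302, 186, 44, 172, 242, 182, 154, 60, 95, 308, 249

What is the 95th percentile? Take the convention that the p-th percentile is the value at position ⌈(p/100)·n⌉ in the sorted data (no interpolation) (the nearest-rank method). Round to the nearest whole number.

308

Sorted: 44, 60, 93, 95, 154, 172, 182, 186, 203, 242, 249, 276, 284, 302, 308.
n = 15.
Position = ⌈95/100 · 15⌉ = ⌈14.25⌉ = 15.
The value at rank 15 is 308.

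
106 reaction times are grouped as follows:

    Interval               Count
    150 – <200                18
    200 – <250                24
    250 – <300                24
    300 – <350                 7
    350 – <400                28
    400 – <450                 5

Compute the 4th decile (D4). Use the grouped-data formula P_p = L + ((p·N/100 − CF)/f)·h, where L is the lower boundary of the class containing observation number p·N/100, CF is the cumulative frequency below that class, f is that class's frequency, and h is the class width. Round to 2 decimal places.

N = 106; target position k = 40/100 · 106 = 42.4.
Cumulative frequencies: 18, 42, 66, 73, 101, 106.
Observation 42.4 falls in the class 250 – <300.
L = 250, CF = 42, f = 24, h = 50.
P40 = 250 + ((42.4 − 42)/24)·50 = 250 + 0.833333 = 250.833.

250.83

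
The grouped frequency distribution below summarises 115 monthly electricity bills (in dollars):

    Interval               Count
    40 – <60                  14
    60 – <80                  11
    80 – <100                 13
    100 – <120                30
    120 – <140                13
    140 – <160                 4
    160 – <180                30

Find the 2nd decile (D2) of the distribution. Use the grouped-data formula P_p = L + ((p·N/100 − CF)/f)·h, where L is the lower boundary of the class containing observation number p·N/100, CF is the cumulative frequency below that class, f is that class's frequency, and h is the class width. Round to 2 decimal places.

76.36

N = 115; target position k = 20/100 · 115 = 23.
Cumulative frequencies: 14, 25, 38, 68, 81, 85, 115.
Observation 23 falls in the class 60 – <80.
L = 60, CF = 14, f = 11, h = 20.
P20 = 60 + ((23 − 14)/11)·20 = 60 + 16.3636 = 76.3636.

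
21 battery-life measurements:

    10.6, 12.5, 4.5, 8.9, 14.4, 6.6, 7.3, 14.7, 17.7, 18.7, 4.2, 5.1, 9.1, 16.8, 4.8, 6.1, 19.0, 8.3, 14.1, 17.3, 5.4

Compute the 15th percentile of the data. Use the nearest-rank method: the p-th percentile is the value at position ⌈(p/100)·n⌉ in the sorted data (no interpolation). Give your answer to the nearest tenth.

Sorted: 4.2, 4.5, 4.8, 5.1, 5.4, 6.1, 6.6, 7.3, 8.3, 8.9, 9.1, 10.6, 12.5, 14.1, 14.4, 14.7, 16.8, 17.3, 17.7, 18.7, 19.0.
n = 21.
Position = ⌈15/100 · 21⌉ = ⌈3.15⌉ = 4.
The value at rank 4 is 5.1.

5.1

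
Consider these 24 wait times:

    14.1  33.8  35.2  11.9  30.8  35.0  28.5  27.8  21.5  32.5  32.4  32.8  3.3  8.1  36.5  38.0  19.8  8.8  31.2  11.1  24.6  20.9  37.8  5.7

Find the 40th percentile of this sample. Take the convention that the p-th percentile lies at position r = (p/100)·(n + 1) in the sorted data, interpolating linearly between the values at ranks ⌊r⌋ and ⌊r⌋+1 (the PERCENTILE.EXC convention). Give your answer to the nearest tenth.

Sorted: 3.3, 5.7, 8.1, 8.8, 11.1, 11.9, 14.1, 19.8, 20.9, 21.5, 24.6, 27.8, 28.5, 30.8, 31.2, 32.4, 32.5, 32.8, 33.8, 35.0, 35.2, 36.5, 37.8, 38.0.
n = 24.
r = (40/100)·(24 + 1) = 10.
r is an integer, so P40 is the value at rank 10: 21.5.

21.5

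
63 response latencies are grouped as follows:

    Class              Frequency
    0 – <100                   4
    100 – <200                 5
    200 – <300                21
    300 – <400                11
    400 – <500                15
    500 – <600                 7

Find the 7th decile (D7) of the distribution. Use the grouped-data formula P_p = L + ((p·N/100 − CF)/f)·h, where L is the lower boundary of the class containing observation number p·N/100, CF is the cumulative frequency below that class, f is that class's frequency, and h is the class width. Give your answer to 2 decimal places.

420.67

N = 63; target position k = 70/100 · 63 = 44.1.
Cumulative frequencies: 4, 9, 30, 41, 56, 63.
Observation 44.1 falls in the class 400 – <500.
L = 400, CF = 41, f = 15, h = 100.
P70 = 400 + ((44.1 − 41)/15)·100 = 400 + 20.6667 = 420.667.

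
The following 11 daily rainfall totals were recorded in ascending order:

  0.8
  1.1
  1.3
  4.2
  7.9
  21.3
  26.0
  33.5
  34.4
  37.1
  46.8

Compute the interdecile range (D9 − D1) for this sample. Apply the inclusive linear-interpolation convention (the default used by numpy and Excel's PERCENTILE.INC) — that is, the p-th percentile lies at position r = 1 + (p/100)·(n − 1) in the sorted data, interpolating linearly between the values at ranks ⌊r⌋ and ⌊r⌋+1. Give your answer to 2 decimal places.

36.00

n = 11.
P10: r = 2 (integer) → 1.1.
P90: r = 10 (integer) → 37.1.
Difference: 37.1 − 1.1 = 36.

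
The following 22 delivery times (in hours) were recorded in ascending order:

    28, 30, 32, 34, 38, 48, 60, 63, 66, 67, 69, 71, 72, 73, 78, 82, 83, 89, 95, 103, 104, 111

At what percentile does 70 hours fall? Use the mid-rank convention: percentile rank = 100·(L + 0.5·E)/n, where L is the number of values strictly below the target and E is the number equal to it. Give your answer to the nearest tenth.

50.0

Count below 70: L = 11; count equal: E = 0; n = 22.
Percentile rank = 100·(11 + 0.5·0)/22 = 100·11/22 = 50.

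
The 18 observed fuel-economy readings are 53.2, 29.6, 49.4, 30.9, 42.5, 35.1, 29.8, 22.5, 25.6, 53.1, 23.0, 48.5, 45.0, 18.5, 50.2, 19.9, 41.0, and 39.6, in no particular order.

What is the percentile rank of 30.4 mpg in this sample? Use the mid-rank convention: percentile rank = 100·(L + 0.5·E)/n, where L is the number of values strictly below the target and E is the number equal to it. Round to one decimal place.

Sorted: 18.5, 19.9, 22.5, 23.0, 25.6, 29.6, 29.8, 30.9, 35.1, 39.6, 41.0, 42.5, 45.0, 48.5, 49.4, 50.2, 53.1, 53.2.
Count below 30.4: L = 7; count equal: E = 0; n = 18.
Percentile rank = 100·(7 + 0.5·0)/18 = 100·7/18 = 38.89.

38.9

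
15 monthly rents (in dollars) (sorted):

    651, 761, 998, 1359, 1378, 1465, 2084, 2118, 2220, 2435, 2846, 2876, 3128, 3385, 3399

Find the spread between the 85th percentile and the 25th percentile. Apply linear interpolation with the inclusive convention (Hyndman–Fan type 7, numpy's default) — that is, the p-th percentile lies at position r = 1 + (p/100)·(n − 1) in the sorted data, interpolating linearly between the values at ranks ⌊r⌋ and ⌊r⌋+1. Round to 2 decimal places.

1734.30

n = 15.
P25: r = 4.5; ranks 4–5 are 1359, 1378; interpolating gives 1368.5.
P85: r = 12.9; ranks 12–13 are 2876, 3128; interpolating gives 3102.8.
Difference: 3102.8 − 1368.5 = 1734.3.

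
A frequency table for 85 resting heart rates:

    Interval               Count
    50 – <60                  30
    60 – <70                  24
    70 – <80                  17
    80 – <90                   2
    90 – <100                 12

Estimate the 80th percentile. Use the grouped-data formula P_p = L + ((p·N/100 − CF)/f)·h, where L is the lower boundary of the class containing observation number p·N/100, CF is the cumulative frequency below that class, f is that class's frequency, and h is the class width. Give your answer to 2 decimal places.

N = 85; target position k = 80/100 · 85 = 68.
Cumulative frequencies: 30, 54, 71, 73, 85.
Observation 68 falls in the class 70 – <80.
L = 70, CF = 54, f = 17, h = 10.
P80 = 70 + ((68 − 54)/17)·10 = 70 + 8.23529 = 78.2353.

78.24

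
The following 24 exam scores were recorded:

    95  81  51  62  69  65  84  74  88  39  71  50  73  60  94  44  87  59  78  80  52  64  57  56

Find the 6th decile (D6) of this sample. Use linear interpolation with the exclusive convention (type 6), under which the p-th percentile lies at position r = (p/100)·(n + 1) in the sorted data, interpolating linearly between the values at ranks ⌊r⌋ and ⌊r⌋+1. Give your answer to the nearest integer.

73

Sorted: 39, 44, 50, 51, 52, 56, 57, 59, 60, 62, 64, 65, 69, 71, 73, 74, 78, 80, 81, 84, 87, 88, 94, 95.
n = 24.
r = (60/100)·(24 + 1) = 15.
r is an integer, so P60 is the value at rank 15: 73.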